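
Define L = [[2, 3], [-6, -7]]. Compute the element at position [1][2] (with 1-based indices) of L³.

Characteristic polynomial: λ^2 + 5λ + 4 = (λ + 1)(λ + 4), so the eigenvalues are -4, -1.
λ=-4: eigenvector (-1, 2).
λ=-1: eigenvector (1, -1).
P = [[-1, 1], [2, -1]], D = diag(-4, -1), P⁻¹ = [[1, 1], [2, 1]].
L³ = P·diag(-64, -1)·P⁻¹ = [[62, 63], [-126, -127]].
The requested entry is 63.

63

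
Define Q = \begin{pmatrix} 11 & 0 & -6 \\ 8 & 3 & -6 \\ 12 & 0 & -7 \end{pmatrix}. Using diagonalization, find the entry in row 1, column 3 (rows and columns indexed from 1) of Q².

Characteristic polynomial: μ^3 - 7μ^2 + 7μ + 15 = (μ - 5)(μ - 3)(μ + 1), so the eigenvalues are -1, 3, 5.
μ=5: eigenvector (1, 1, 1).
μ=3: eigenvector (0, 1, 0).
μ=-1: eigenvector (1, 1, 2).
P = [[1, 0, 1], [1, 1, 1], [1, 0, 2]], D = diag(5, 3, -1), P⁻¹ = [[2, 0, -1], [-1, 1, 0], [-1, 0, 1]].
Q² = P·diag(25, 9, 1)·P⁻¹ = [[49, 0, -24], [40, 9, -24], [48, 0, -23]].
The requested entry is -24.

-24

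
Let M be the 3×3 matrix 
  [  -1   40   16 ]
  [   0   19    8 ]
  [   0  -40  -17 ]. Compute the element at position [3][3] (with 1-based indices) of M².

-31

Characteristic polynomial: μ^3 - μ^2 - 5μ - 3 = (μ - 3)(μ + 1)^2, so the eigenvalues are -1, -1, 3.
μ=-1: eigenvector (1, 0, 0).
μ=3: eigenvector (2, 1, -2).
μ=-1: eigenvector (0, -2, 5).
P = [[1, 2, 0], [0, 1, -2], [0, -2, 5]], D = diag(-1, 3, -1), P⁻¹ = [[1, -10, -4], [0, 5, 2], [0, 2, 1]].
M² = P·diag(1, 9, 1)·P⁻¹ = [[1, 80, 32], [0, 41, 16], [0, -80, -31]].
The requested entry is -31.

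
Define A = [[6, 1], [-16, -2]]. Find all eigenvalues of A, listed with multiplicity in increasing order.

Characteristic polynomial: p(μ) = μ^2 - 4μ + 4 = (μ - 2)^2.
Roots (with multiplicity): 2, 2.

2, 2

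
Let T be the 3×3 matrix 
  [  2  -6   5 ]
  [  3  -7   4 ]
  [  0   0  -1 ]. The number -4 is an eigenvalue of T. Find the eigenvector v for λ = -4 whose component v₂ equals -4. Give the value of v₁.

-4

T + 4I = [[6, -6, 5], [3, -3, 4], [0, 0, 3]].
Solving (T + 4I)v = 0 gives the eigenspace spanned by (-4, -4, 0).
With v₂ = -4, v = (-4, -4, 0), so v₁ = -4.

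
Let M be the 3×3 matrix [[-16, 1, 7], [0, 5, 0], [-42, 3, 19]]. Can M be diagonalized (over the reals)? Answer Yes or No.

No

Characteristic polynomial: p(λ) = λ^3 - 8λ^2 + 5λ + 50 = (λ - 5)^2(λ + 2).
λ = 5 has algebraic multiplicity 2; rank(M − 5I) = 2, so geometric multiplicity = 1.
Geometric multiplicity < algebraic multiplicity, so M is not diagonalizable.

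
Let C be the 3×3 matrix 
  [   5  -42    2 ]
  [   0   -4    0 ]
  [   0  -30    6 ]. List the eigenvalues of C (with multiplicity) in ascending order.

Characteristic polynomial: p(s) = s^3 - 7s^2 - 14s + 120 = (s - 6)(s - 5)(s + 4).
Roots (with multiplicity): -4, 5, 6.

-4, 5, 6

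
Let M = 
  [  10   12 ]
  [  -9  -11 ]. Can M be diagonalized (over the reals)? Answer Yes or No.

Yes

Characteristic polynomial: p(μ) = μ^2 + μ - 2 = (μ - 1)(μ + 2).
All 2 eigenvalues are distinct, so M is diagonalizable.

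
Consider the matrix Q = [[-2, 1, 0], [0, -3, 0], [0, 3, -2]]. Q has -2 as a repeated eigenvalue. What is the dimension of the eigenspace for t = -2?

2

Q + 2I = [[0, 1, 0], [0, -1, 0], [0, 3, 0]].
This matrix has rank 1, so its null space has dimension 3 − 1 = 2.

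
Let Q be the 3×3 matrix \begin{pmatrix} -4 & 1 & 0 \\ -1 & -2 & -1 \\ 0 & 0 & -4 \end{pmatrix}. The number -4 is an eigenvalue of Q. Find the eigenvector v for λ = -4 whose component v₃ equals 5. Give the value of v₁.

-5

Q + 4I = [[0, 1, 0], [-1, 2, -1], [0, 0, 0]].
Solving (Q + 4I)v = 0 gives the eigenspace spanned by (-5, 0, 5).
With v₃ = 5, v = (-5, 0, 5), so v₁ = -5.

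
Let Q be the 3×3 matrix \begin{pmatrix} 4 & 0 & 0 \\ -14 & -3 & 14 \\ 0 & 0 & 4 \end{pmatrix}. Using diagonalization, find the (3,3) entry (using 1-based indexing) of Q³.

Characteristic polynomial: λ^3 - 5λ^2 - 8λ + 48 = (λ - 4)^2(λ + 3), so the eigenvalues are -3, 4, 4.
λ=4: eigenvector (0, 2, 1).
λ=-3: eigenvector (0, 1, 0).
λ=4: eigenvector (1, 0, 1).
P = [[0, 0, 1], [2, 1, 0], [1, 0, 1]], D = diag(4, -3, 4), P⁻¹ = [[-1, 0, 1], [2, 1, -2], [1, 0, 0]].
Q³ = P·diag(64, -27, 64)·P⁻¹ = [[64, 0, 0], [-182, -27, 182], [0, 0, 64]].
The requested entry is 64.

64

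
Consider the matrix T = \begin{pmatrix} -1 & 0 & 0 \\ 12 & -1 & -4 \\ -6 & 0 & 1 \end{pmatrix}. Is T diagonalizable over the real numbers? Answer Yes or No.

Yes

Characteristic polynomial: p(s) = s^3 + s^2 - s - 1 = (s - 1)(s + 1)^2.
s = -1 has algebraic multiplicity 2; rank(T + 1I) = 1, so geometric multiplicity = 2.
Every eigenvalue has geometric = algebraic multiplicity, so T is diagonalizable.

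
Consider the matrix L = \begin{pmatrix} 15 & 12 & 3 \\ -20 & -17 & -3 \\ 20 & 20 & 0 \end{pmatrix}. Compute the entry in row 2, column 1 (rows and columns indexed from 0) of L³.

500

Characteristic polynomial: λ^3 + 2λ^2 - 15λ = λ(λ - 3)(λ + 5), so the eigenvalues are -5, 0, 3.
λ=3: eigenvector (1, -1, 0).
λ=-5: eigenvector (0, 1, -4).
λ=0: eigenvector (-1, 1, 1).
P = [[1, 0, -1], [-1, 1, 1], [0, -4, 1]], D = diag(3, -5, 0), P⁻¹ = [[5, 4, 1], [1, 1, 0], [4, 4, 1]].
L³ = P·diag(27, -125, 0)·P⁻¹ = [[135, 108, 27], [-260, -233, -27], [500, 500, 0]].
The requested entry is 500.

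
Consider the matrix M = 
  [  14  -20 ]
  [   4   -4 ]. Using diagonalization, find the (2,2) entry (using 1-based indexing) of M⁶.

-166144

Characteristic polynomial: μ^2 - 10μ + 24 = (μ - 6)(μ - 4), so the eigenvalues are 4, 6.
μ=4: eigenvector (2, 1).
μ=6: eigenvector (5, 2).
P = [[2, 5], [1, 2]], D = diag(4, 6), P⁻¹ = [[-2, 5], [1, -2]].
M⁶ = P·diag(4096, 46656)·P⁻¹ = [[216896, -425600], [85120, -166144]].
The requested entry is -166144.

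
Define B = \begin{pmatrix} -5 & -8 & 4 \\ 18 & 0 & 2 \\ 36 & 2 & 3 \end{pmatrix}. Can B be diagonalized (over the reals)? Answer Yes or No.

Characteristic polynomial: p(μ) = μ^3 + 2μ^2 - 19μ - 20 = (μ - 4)(μ + 1)(μ + 5).
All 3 eigenvalues are distinct, so B is diagonalizable.

Yes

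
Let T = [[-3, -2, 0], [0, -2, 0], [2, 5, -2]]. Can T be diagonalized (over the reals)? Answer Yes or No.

No

Characteristic polynomial: p(r) = r^3 + 7r^2 + 16r + 12 = (r + 2)^2(r + 3).
r = -2 has algebraic multiplicity 2; rank(T + 2I) = 2, so geometric multiplicity = 1.
Geometric multiplicity < algebraic multiplicity, so T is not diagonalizable.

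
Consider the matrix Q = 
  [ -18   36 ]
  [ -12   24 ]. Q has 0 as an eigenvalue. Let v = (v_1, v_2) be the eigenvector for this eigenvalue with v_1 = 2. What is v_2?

Q = [[-18, 36], [-12, 24]].
Solving (Q)v = 0 gives the eigenspace spanned by (2, 1).
With v_1 = 2, v = (2, 1), so v_2 = 1.

1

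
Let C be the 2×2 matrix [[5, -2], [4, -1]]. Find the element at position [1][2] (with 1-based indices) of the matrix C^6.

Characteristic polynomial: r^2 - 4r + 3 = (r - 3)(r - 1), so the eigenvalues are 1, 3.
r=1: eigenvector (1, 2).
r=3: eigenvector (-1, -1).
P = [[1, -1], [2, -1]], D = diag(1, 3), P⁻¹ = [[-1, 1], [-2, 1]].
C⁶ = P·diag(1, 729)·P⁻¹ = [[1457, -728], [1456, -727]].
The requested entry is -728.

-728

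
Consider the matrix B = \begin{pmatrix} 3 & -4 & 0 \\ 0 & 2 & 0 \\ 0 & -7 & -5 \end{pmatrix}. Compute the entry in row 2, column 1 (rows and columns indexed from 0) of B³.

-133

Characteristic polynomial: t^3 - 19t + 30 = (t - 3)(t - 2)(t + 5), so the eigenvalues are -5, 2, 3.
t=3: eigenvector (1, 0, 0).
t=2: eigenvector (4, 1, -1).
t=-5: eigenvector (0, 0, 1).
P = [[1, 4, 0], [0, 1, 0], [0, -1, 1]], D = diag(3, 2, -5), P⁻¹ = [[1, -4, 0], [0, 1, 0], [0, 1, 1]].
B³ = P·diag(27, 8, -125)·P⁻¹ = [[27, -76, 0], [0, 8, 0], [0, -133, -125]].
The requested entry is -133.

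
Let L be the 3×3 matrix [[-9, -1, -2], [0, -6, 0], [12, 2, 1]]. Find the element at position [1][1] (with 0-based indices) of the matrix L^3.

-216

Characteristic polynomial: λ^3 + 14λ^2 + 63λ + 90 = (λ + 3)(λ + 5)(λ + 6), so the eigenvalues are -6, -5, -3.
λ=-5: eigenvector (1, 0, -2).
λ=-3: eigenvector (-1, 0, 3).
λ=-6: eigenvector (1, 1, -2).
P = [[1, -1, 1], [0, 0, 1], [-2, 3, -2]], D = diag(-5, -3, -6), P⁻¹ = [[3, -1, 1], [2, 0, 1], [0, 1, 0]].
L³ = P·diag(-125, -27, -216)·P⁻¹ = [[-321, -91, -98], [0, -216, 0], [588, 182, 169]].
The requested entry is -216.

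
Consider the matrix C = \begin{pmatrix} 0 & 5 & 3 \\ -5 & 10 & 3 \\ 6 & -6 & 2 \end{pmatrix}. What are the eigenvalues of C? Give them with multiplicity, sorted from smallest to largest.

2, 5, 5

Characteristic polynomial: p(r) = r^3 - 12r^2 + 45r - 50 = (r - 5)^2(r - 2).
Roots (with multiplicity): 2, 5, 5.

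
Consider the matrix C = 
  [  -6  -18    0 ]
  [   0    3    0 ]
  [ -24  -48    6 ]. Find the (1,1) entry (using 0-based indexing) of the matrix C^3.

27

Characteristic polynomial: r^3 - 3r^2 - 36r + 108 = (r - 6)(r - 3)(r + 6), so the eigenvalues are -6, 3, 6.
r=3: eigenvector (-2, 1, 0).
r=-6: eigenvector (1, 0, 2).
r=6: eigenvector (0, 0, 1).
P = [[-2, 1, 0], [1, 0, 0], [0, 2, 1]], D = diag(3, -6, 6), P⁻¹ = [[0, 1, 0], [1, 2, 0], [-2, -4, 1]].
C³ = P·diag(27, -216, 216)·P⁻¹ = [[-216, -486, 0], [0, 27, 0], [-864, -1728, 216]].
The requested entry is 27.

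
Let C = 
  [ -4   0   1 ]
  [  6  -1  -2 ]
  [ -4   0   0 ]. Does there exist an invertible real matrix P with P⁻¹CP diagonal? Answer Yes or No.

Characteristic polynomial: p(r) = r^3 + 5r^2 + 8r + 4 = (r + 1)(r + 2)^2.
r = -2 has algebraic multiplicity 2; rank(C + 2I) = 2, so geometric multiplicity = 1.
Geometric multiplicity < algebraic multiplicity, so C is not diagonalizable.

No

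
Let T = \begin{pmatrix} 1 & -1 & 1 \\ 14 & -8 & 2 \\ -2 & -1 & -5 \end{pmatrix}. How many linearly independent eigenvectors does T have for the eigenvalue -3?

1

T + 3I = [[4, -1, 1], [14, -5, 2], [-2, -1, -2]].
This matrix has rank 2, so its null space has dimension 3 − 2 = 1.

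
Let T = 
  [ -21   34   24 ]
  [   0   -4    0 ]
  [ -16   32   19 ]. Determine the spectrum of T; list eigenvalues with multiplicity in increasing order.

Characteristic polynomial: p(λ) = λ^3 + 6λ^2 - 7λ - 60 = (λ - 3)(λ + 4)(λ + 5).
Roots (with multiplicity): -5, -4, 3.

-5, -4, 3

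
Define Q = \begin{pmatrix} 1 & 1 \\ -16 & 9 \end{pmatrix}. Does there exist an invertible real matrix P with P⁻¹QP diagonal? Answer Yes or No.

Characteristic polynomial: p(λ) = λ^2 - 10λ + 25 = (λ - 5)^2.
λ = 5 has algebraic multiplicity 2; rank(Q − 5I) = 1, so geometric multiplicity = 1.
Geometric multiplicity < algebraic multiplicity, so Q is not diagonalizable.

No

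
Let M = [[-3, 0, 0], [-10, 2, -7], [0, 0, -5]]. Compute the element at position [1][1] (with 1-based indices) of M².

Characteristic polynomial: s^3 + 6s^2 - s - 30 = (s - 2)(s + 3)(s + 5), so the eigenvalues are -5, -3, 2.
s=-5: eigenvector (0, 1, 1).
s=2: eigenvector (0, 1, 0).
s=-3: eigenvector (1, 2, 0).
P = [[0, 0, 1], [1, 1, 2], [1, 0, 0]], D = diag(-5, 2, -3), P⁻¹ = [[0, 0, 1], [-2, 1, -1], [1, 0, 0]].
M² = P·diag(25, 4, 9)·P⁻¹ = [[9, 0, 0], [10, 4, 21], [0, 0, 25]].
The requested entry is 9.

9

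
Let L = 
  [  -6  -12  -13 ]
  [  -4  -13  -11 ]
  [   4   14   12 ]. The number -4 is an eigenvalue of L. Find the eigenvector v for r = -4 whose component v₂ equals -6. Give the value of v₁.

-3

L + 4I = [[-2, -12, -13], [-4, -9, -11], [4, 14, 16]].
Solving (L + 4I)v = 0 gives the eigenspace spanned by (-3, -6, 6).
With v₂ = -6, v = (-3, -6, 6), so v₁ = -3.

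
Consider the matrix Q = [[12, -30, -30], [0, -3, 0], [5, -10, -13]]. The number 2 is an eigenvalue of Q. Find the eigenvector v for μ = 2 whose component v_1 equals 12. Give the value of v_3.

4

Q − 2I = [[10, -30, -30], [0, -5, 0], [5, -10, -15]].
Solving (Q − 2I)v = 0 gives the eigenspace spanned by (12, 0, 4).
With v_1 = 12, v = (12, 0, 4), so v_3 = 4.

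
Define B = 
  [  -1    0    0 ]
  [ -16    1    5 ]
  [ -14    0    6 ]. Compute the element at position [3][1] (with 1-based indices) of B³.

Characteristic polynomial: s^3 - 6s^2 - s + 6 = (s - 6)(s - 1)(s + 1), so the eigenvalues are -1, 1, 6.
s=-1: eigenvector (1, 3, 2).
s=6: eigenvector (0, 1, 1).
s=1: eigenvector (0, 1, 0).
P = [[1, 0, 0], [3, 1, 1], [2, 1, 0]], D = diag(-1, 6, 1), P⁻¹ = [[1, 0, 0], [-2, 0, 1], [-1, 1, -1]].
B³ = P·diag(-1, 216, 1)·P⁻¹ = [[-1, 0, 0], [-436, 1, 215], [-434, 0, 216]].
The requested entry is -434.

-434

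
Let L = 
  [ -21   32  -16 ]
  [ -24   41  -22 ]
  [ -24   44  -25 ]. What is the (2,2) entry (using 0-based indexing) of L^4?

1169

Characteristic polynomial: r^3 + 5r^2 - 9r - 45 = (r - 3)(r + 3)(r + 5), so the eigenvalues are -5, -3, 3.
r=-5: eigenvector (1, 1, 1).
r=3: eigenvector (2, 3, 3).
r=-3: eigenvector (0, 1, 2).
P = [[1, 2, 0], [1, 3, 1], [1, 3, 2]], D = diag(-5, 3, -3), P⁻¹ = [[3, -4, 2], [-1, 2, -1], [0, -1, 1]].
L⁴ = P·diag(625, 81, 81)·P⁻¹ = [[1713, -2176, 1088], [1632, -2095, 1088], [1632, -2176, 1169]].
The requested entry is 1169.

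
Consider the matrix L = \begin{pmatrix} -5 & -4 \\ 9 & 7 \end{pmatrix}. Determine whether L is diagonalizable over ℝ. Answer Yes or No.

No

Characteristic polynomial: p(μ) = μ^2 - 2μ + 1 = (μ - 1)^2.
μ = 1 has algebraic multiplicity 2; rank(L − 1I) = 1, so geometric multiplicity = 1.
Geometric multiplicity < algebraic multiplicity, so L is not diagonalizable.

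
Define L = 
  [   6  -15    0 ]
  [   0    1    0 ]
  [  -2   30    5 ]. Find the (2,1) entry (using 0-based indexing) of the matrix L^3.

1290

Characteristic polynomial: s^3 - 12s^2 + 41s - 30 = (s - 6)(s - 5)(s - 1), so the eigenvalues are 1, 5, 6.
s=6: eigenvector (1, 0, -2).
s=1: eigenvector (3, 1, -6).
s=5: eigenvector (0, 0, 1).
P = [[1, 3, 0], [0, 1, 0], [-2, -6, 1]], D = diag(6, 1, 5), P⁻¹ = [[1, -3, 0], [0, 1, 0], [2, 0, 1]].
L³ = P·diag(216, 1, 125)·P⁻¹ = [[216, -645, 0], [0, 1, 0], [-182, 1290, 125]].
The requested entry is 1290.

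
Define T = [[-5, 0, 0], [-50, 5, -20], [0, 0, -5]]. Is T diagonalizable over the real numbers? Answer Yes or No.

Yes

Characteristic polynomial: p(λ) = λ^3 + 5λ^2 - 25λ - 125 = (λ - 5)(λ + 5)^2.
λ = -5 has algebraic multiplicity 2; rank(T + 5I) = 1, so geometric multiplicity = 2.
Every eigenvalue has geometric = algebraic multiplicity, so T is diagonalizable.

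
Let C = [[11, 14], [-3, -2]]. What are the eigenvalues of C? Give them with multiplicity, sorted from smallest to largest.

Characteristic polynomial: p(λ) = λ^2 - 9λ + 20 = (λ - 5)(λ - 4).
Roots (with multiplicity): 4, 5.

4, 5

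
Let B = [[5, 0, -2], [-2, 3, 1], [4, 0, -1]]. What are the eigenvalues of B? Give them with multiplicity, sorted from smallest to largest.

1, 3, 3

Characteristic polynomial: p(μ) = μ^3 - 7μ^2 + 15μ - 9 = (μ - 3)^2(μ - 1).
Roots (with multiplicity): 1, 3, 3.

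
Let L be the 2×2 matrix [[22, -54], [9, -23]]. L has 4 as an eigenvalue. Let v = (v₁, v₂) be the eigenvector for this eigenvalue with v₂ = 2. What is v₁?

L − 4I = [[18, -54], [9, -27]].
Solving (L − 4I)v = 0 gives the eigenspace spanned by (6, 2).
With v₂ = 2, v = (6, 2), so v₁ = 6.

6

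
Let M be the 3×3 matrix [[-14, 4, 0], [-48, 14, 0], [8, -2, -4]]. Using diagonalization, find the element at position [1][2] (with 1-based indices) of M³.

Characteristic polynomial: r^3 + 4r^2 - 4r - 16 = (r - 2)(r + 2)(r + 4), so the eigenvalues are -4, -2, 2.
r=2: eigenvector (-1, -4, 0).
r=-2: eigenvector (1, 3, 1).
r=-4: eigenvector (0, 0, 1).
P = [[-1, 1, 0], [-4, 3, 0], [0, 1, 1]], D = diag(2, -2, -4), P⁻¹ = [[3, -1, 0], [4, -1, 0], [-4, 1, 1]].
M³ = P·diag(8, -8, -64)·P⁻¹ = [[-56, 16, 0], [-192, 56, 0], [224, -56, -64]].
The requested entry is 16.

16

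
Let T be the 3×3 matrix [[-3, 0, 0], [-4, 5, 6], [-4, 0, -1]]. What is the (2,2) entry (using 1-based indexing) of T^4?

Characteristic polynomial: λ^3 - λ^2 - 17λ - 15 = (λ - 5)(λ + 1)(λ + 3), so the eigenvalues are -3, -1, 5.
λ=-3: eigenvector (1, -1, 2).
λ=5: eigenvector (0, 1, 0).
λ=-1: eigenvector (0, -1, 1).
P = [[1, 0, 0], [-1, 1, -1], [2, 0, 1]], D = diag(-3, 5, -1), P⁻¹ = [[1, 0, 0], [-1, 1, 1], [-2, 0, 1]].
T⁴ = P·diag(81, 625, 1)·P⁻¹ = [[81, 0, 0], [-704, 625, 624], [160, 0, 1]].
The requested entry is 625.

625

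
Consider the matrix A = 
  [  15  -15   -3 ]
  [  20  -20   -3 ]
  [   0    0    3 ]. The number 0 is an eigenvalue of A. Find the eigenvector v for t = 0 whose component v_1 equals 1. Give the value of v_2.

A = [[15, -15, -3], [20, -20, -3], [0, 0, 3]].
Solving (A)v = 0 gives the eigenspace spanned by (1, 1, 0).
With v_1 = 1, v = (1, 1, 0), so v_2 = 1.

1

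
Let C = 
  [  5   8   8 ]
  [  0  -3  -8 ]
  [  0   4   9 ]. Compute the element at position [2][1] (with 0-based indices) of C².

24

Characteristic polynomial: μ^3 - 11μ^2 + 35μ - 25 = (μ - 5)^2(μ - 1), so the eigenvalues are 1, 5, 5.
μ=5: eigenvector (1, 0, 0).
μ=1: eigenvector (-2, 2, -1).
μ=5: eigenvector (0, -1, 1).
P = [[1, -2, 0], [0, 2, -1], [0, -1, 1]], D = diag(5, 1, 5), P⁻¹ = [[1, 2, 2], [0, 1, 1], [0, 1, 2]].
C² = P·diag(25, 1, 25)·P⁻¹ = [[25, 48, 48], [0, -23, -48], [0, 24, 49]].
The requested entry is 24.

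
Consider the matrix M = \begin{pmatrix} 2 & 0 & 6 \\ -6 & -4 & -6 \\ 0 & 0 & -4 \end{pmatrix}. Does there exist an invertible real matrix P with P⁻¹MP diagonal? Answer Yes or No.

Characteristic polynomial: p(μ) = μ^3 + 6μ^2 - 32 = (μ - 2)(μ + 4)^2.
μ = -4 has algebraic multiplicity 2; rank(M + 4I) = 1, so geometric multiplicity = 2.
Every eigenvalue has geometric = algebraic multiplicity, so M is diagonalizable.

Yes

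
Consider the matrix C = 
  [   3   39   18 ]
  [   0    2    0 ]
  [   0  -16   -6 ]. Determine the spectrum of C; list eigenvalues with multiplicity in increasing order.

Characteristic polynomial: p(μ) = μ^3 + μ^2 - 24μ + 36 = (μ - 3)(μ - 2)(μ + 6).
Roots (with multiplicity): -6, 2, 3.

-6, 2, 3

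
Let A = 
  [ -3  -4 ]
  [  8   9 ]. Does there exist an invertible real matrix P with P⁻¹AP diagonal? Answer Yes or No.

Characteristic polynomial: p(λ) = λ^2 - 6λ + 5 = (λ - 5)(λ - 1).
All 2 eigenvalues are distinct, so A is diagonalizable.

Yes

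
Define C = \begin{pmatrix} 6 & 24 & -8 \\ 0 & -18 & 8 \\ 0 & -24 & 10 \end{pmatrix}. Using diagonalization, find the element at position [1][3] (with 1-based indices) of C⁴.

2560

Characteristic polynomial: t^3 + 2t^2 - 36t - 72 = (t - 6)(t + 2)(t + 6), so the eigenvalues are -6, -2, 6.
t=6: eigenvector (1, 0, 0).
t=-6: eigenvector (2, -2, -3).
t=-2: eigenvector (-1, 1, 2).
P = [[1, 2, -1], [0, -2, 1], [0, -3, 2]], D = diag(6, -6, -2), P⁻¹ = [[1, 1, 0], [0, -2, 1], [0, -3, 2]].
C⁴ = P·diag(1296, 1296, 16)·P⁻¹ = [[1296, -3840, 2560], [0, 5136, -2560], [0, 7680, -3824]].
The requested entry is 2560.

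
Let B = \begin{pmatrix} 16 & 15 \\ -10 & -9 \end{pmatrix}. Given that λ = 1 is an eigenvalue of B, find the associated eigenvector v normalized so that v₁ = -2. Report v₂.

B − 1I = [[15, 15], [-10, -10]].
Solving (B − 1I)v = 0 gives the eigenspace spanned by (-2, 2).
With v₁ = -2, v = (-2, 2), so v₂ = 2.

2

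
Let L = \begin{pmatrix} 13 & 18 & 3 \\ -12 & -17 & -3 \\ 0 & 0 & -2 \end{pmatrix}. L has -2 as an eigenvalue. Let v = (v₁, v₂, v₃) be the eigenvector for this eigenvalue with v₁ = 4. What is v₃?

4

L + 2I = [[15, 18, 3], [-12, -15, -3], [0, 0, 0]].
Solving (L + 2I)v = 0 gives the eigenspace spanned by (4, -4, 4).
With v₁ = 4, v = (4, -4, 4), so v₃ = 4.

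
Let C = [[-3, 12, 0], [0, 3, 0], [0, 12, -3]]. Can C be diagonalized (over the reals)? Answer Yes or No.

Characteristic polynomial: p(t) = t^3 + 3t^2 - 9t - 27 = (t - 3)(t + 3)^2.
t = -3 has algebraic multiplicity 2; rank(C + 3I) = 1, so geometric multiplicity = 2.
Every eigenvalue has geometric = algebraic multiplicity, so C is diagonalizable.

Yes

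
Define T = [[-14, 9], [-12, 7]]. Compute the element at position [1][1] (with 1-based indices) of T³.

Characteristic polynomial: s^2 + 7s + 10 = (s + 2)(s + 5), so the eigenvalues are -5, -2.
s=-5: eigenvector (1, 1).
s=-2: eigenvector (3, 4).
P = [[1, 3], [1, 4]], D = diag(-5, -2), P⁻¹ = [[4, -3], [-1, 1]].
T³ = P·diag(-125, -8)·P⁻¹ = [[-476, 351], [-468, 343]].
The requested entry is -476.

-476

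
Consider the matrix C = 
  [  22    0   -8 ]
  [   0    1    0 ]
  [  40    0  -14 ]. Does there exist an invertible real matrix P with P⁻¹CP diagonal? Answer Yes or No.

Characteristic polynomial: p(μ) = μ^3 - 9μ^2 + 20μ - 12 = (μ - 6)(μ - 2)(μ - 1).
All 3 eigenvalues are distinct, so C is diagonalizable.

Yes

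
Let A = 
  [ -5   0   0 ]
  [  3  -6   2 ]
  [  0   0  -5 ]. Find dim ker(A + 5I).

A + 5I = [[0, 0, 0], [3, -1, 2], [0, 0, 0]].
This matrix has rank 1, so its null space has dimension 3 − 1 = 2.

2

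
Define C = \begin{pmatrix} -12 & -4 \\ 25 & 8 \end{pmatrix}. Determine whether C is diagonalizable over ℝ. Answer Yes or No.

Characteristic polynomial: p(μ) = μ^2 + 4μ + 4 = (μ + 2)^2.
μ = -2 has algebraic multiplicity 2; rank(C + 2I) = 1, so geometric multiplicity = 1.
Geometric multiplicity < algebraic multiplicity, so C is not diagonalizable.

No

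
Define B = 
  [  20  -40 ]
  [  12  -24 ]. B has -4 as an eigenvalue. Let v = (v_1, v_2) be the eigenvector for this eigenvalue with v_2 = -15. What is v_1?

B + 4I = [[24, -40], [12, -20]].
Solving (B + 4I)v = 0 gives the eigenspace spanned by (-25, -15).
With v_2 = -15, v = (-25, -15), so v_1 = -25.

-25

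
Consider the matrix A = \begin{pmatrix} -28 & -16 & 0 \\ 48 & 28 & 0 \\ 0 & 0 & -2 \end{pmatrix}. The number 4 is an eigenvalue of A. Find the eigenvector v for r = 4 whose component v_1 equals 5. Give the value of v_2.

-10

A − 4I = [[-32, -16, 0], [48, 24, 0], [0, 0, -6]].
Solving (A − 4I)v = 0 gives the eigenspace spanned by (5, -10, 0).
With v_1 = 5, v = (5, -10, 0), so v_2 = -10.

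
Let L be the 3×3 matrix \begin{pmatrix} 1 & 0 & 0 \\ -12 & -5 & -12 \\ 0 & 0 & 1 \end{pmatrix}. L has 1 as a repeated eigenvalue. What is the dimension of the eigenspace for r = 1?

L − 1I = [[0, 0, 0], [-12, -6, -12], [0, 0, 0]].
This matrix has rank 1, so its null space has dimension 3 − 1 = 2.

2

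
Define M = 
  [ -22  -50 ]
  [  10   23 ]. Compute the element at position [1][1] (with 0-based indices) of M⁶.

3389

Characteristic polynomial: μ^2 - μ - 6 = (μ - 3)(μ + 2), so the eigenvalues are -2, 3.
μ=3: eigenvector (-2, 1).
μ=-2: eigenvector (5, -2).
P = [[-2, 5], [1, -2]], D = diag(3, -2), P⁻¹ = [[2, 5], [1, 2]].
M⁶ = P·diag(729, 64)·P⁻¹ = [[-2596, -6650], [1330, 3389]].
The requested entry is 3389.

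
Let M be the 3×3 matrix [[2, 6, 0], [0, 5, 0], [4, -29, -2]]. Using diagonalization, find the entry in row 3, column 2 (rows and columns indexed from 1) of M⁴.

-1827

Characteristic polynomial: t^3 - 5t^2 - 4t + 20 = (t - 5)(t - 2)(t + 2), so the eigenvalues are -2, 2, 5.
t=2: eigenvector (1, 0, 1).
t=5: eigenvector (2, 1, -3).
t=-2: eigenvector (0, 0, 1).
P = [[1, 2, 0], [0, 1, 0], [1, -3, 1]], D = diag(2, 5, -2), P⁻¹ = [[1, -2, 0], [0, 1, 0], [-1, 5, 1]].
M⁴ = P·diag(16, 625, 16)·P⁻¹ = [[16, 1218, 0], [0, 625, 0], [0, -1827, 16]].
The requested entry is -1827.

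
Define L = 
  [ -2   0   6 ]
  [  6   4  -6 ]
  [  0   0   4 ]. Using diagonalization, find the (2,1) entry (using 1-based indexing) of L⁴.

Characteristic polynomial: λ^3 - 6λ^2 + 32 = (λ - 4)^2(λ + 2), so the eigenvalues are -2, 4, 4.
λ=-2: eigenvector (1, -1, 0).
λ=4: eigenvector (0, 1, 0).
λ=4: eigenvector (1, 0, 1).
P = [[1, 0, 1], [-1, 1, 0], [0, 0, 1]], D = diag(-2, 4, 4), P⁻¹ = [[1, 0, -1], [1, 1, -1], [0, 0, 1]].
L⁴ = P·diag(16, 256, 256)·P⁻¹ = [[16, 0, 240], [240, 256, -240], [0, 0, 256]].
The requested entry is 240.

240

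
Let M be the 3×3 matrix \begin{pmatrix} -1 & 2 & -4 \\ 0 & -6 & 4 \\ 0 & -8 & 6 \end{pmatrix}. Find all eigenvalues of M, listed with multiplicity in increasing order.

Characteristic polynomial: p(s) = s^3 + s^2 - 4s - 4 = (s - 2)(s + 1)(s + 2).
Roots (with multiplicity): -2, -1, 2.

-2, -1, 2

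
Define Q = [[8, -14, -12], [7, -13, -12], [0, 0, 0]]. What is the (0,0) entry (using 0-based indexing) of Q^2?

-34

Characteristic polynomial: r^3 + 5r^2 - 6r = r(r - 1)(r + 6), so the eigenvalues are -6, 0, 1.
r=1: eigenvector (2, 1, 0).
r=-6: eigenvector (1, 1, 0).
r=0: eigenvector (-2, -2, 1).
P = [[2, 1, -2], [1, 1, -2], [0, 0, 1]], D = diag(1, -6, 0), P⁻¹ = [[1, -1, 0], [-1, 2, 2], [0, 0, 1]].
Q² = P·diag(1, 36, 0)·P⁻¹ = [[-34, 70, 72], [-35, 71, 72], [0, 0, 0]].
The requested entry is -34.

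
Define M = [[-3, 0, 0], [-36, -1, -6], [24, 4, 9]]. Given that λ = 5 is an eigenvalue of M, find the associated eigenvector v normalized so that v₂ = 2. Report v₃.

-2

M − 5I = [[-8, 0, 0], [-36, -6, -6], [24, 4, 4]].
Solving (M − 5I)v = 0 gives the eigenspace spanned by (0, 2, -2).
With v₂ = 2, v = (0, 2, -2), so v₃ = -2.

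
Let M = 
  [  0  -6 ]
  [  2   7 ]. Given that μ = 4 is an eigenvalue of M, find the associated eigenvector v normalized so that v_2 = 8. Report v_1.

M − 4I = [[-4, -6], [2, 3]].
Solving (M − 4I)v = 0 gives the eigenspace spanned by (-12, 8).
With v_2 = 8, v = (-12, 8), so v_1 = -12.

-12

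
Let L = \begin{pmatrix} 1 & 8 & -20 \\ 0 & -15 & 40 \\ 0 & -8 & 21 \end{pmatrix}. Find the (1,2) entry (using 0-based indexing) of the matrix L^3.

1240

Characteristic polynomial: t^3 - 7t^2 + 11t - 5 = (t - 5)(t - 1)^2, so the eigenvalues are 1, 1, 5.
t=1: eigenvector (1, 0, 0).
t=1: eigenvector (-3, 5, 2).
t=5: eigenvector (-1, 2, 1).
P = [[1, -3, -1], [0, 5, 2], [0, 2, 1]], D = diag(1, 1, 5), P⁻¹ = [[1, 1, -1], [0, 1, -2], [0, -2, 5]].
L³ = P·diag(1, 1, 125)·P⁻¹ = [[1, 248, -620], [0, -495, 1240], [0, -248, 621]].
The requested entry is 1240.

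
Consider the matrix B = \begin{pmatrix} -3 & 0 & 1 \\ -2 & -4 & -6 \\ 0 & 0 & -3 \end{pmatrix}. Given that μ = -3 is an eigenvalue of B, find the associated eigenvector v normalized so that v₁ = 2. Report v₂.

-4

B + 3I = [[0, 0, 1], [-2, -1, -6], [0, 0, 0]].
Solving (B + 3I)v = 0 gives the eigenspace spanned by (2, -4, 0).
With v₁ = 2, v = (2, -4, 0), so v₂ = -4.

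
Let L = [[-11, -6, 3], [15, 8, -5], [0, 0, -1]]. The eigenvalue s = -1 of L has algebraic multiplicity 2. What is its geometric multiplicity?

1

L + 1I = [[-10, -6, 3], [15, 9, -5], [0, 0, 0]].
This matrix has rank 2, so its null space has dimension 3 − 2 = 1.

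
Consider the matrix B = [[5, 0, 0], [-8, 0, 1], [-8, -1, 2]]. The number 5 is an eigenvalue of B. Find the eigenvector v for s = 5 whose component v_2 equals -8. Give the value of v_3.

B − 5I = [[0, 0, 0], [-8, -5, 1], [-8, -1, -3]].
Solving (B − 5I)v = 0 gives the eigenspace spanned by (4, -8, -8).
With v_2 = -8, v = (4, -8, -8), so v_3 = -8.

-8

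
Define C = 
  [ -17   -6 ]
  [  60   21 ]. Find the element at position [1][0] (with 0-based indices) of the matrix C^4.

2400

Characteristic polynomial: r^2 - 4r + 3 = (r - 3)(r - 1), so the eigenvalues are 1, 3.
r=1: eigenvector (1, -3).
r=3: eigenvector (-3, 10).
P = [[1, -3], [-3, 10]], D = diag(1, 3), P⁻¹ = [[10, 3], [3, 1]].
C⁴ = P·diag(1, 81)·P⁻¹ = [[-719, -240], [2400, 801]].
The requested entry is 2400.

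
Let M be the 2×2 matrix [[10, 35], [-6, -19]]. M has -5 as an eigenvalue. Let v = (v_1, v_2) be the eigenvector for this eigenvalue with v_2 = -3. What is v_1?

M + 5I = [[15, 35], [-6, -14]].
Solving (M + 5I)v = 0 gives the eigenspace spanned by (7, -3).
With v_2 = -3, v = (7, -3), so v_1 = 7.

7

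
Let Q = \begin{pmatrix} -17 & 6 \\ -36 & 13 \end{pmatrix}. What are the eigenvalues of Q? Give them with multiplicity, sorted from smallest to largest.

-5, 1

Characteristic polynomial: p(s) = s^2 + 4s - 5 = (s - 1)(s + 5).
Roots (with multiplicity): -5, 1.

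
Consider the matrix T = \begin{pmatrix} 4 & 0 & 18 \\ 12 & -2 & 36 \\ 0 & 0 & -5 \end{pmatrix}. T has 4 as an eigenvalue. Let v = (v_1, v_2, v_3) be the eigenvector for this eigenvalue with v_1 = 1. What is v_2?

2

T − 4I = [[0, 0, 18], [12, -6, 36], [0, 0, -9]].
Solving (T − 4I)v = 0 gives the eigenspace spanned by (1, 2, 0).
With v_1 = 1, v = (1, 2, 0), so v_2 = 2.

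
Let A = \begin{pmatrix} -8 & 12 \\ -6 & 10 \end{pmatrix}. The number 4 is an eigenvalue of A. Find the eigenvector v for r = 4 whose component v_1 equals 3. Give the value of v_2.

3

A − 4I = [[-12, 12], [-6, 6]].
Solving (A − 4I)v = 0 gives the eigenspace spanned by (3, 3).
With v_1 = 3, v = (3, 3), so v_2 = 3.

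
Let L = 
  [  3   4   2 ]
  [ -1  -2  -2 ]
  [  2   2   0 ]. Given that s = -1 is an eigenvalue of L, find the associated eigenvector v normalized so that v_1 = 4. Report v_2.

-4

L + 1I = [[4, 4, 2], [-1, -1, -2], [2, 2, 1]].
Solving (L + 1I)v = 0 gives the eigenspace spanned by (4, -4, 0).
With v_1 = 4, v = (4, -4, 0), so v_2 = -4.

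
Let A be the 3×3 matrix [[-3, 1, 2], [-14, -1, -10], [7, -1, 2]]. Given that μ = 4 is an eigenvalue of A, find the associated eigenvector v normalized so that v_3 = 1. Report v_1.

A − 4I = [[-7, 1, 2], [-14, -5, -10], [7, -1, -2]].
Solving (A − 4I)v = 0 gives the eigenspace spanned by (0, -2, 1).
With v_3 = 1, v = (0, -2, 1), so v_1 = 0.

0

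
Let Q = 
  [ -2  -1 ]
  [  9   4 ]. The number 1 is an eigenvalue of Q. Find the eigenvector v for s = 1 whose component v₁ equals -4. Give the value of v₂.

Q − 1I = [[-3, -1], [9, 3]].
Solving (Q − 1I)v = 0 gives the eigenspace spanned by (-4, 12).
With v₁ = -4, v = (-4, 12), so v₂ = 12.

12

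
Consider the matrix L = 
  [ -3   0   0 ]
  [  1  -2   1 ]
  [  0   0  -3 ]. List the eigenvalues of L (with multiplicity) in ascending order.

Characteristic polynomial: p(λ) = λ^3 + 8λ^2 + 21λ + 18 = (λ + 2)(λ + 3)^2.
Roots (with multiplicity): -3, -3, -2.

-3, -3, -2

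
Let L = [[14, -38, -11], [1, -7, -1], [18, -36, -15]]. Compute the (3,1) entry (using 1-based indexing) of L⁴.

Characteristic polynomial: r^3 + 8r^2 - 3r - 90 = (r - 3)(r + 5)(r + 6), so the eigenvalues are -6, -5, 3.
r=-6: eigenvector (-3, -1, -2).
r=-5: eigenvector (2, 1, 0).
r=3: eigenvector (1, 0, 1).
P = [[-3, 2, 1], [-1, 1, 0], [-2, 0, 1]], D = diag(-6, -5, 3), P⁻¹ = [[1, -2, -1], [1, -1, -1], [2, -4, -1]].
L⁴ = P·diag(1296, 625, 81)·P⁻¹ = [[-2476, 6202, 2557], [-671, 1967, 671], [-2430, 4860, 2511]].
The requested entry is -2430.

-2430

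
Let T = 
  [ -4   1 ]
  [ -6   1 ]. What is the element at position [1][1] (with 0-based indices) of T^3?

13

Characteristic polynomial: s^2 + 3s + 2 = (s + 1)(s + 2), so the eigenvalues are -2, -1.
s=-2: eigenvector (1, 2).
s=-1: eigenvector (1, 3).
P = [[1, 1], [2, 3]], D = diag(-2, -1), P⁻¹ = [[3, -1], [-2, 1]].
T³ = P·diag(-8, -1)·P⁻¹ = [[-22, 7], [-42, 13]].
The requested entry is 13.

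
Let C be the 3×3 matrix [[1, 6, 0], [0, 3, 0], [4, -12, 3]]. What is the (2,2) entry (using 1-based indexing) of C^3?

Characteristic polynomial: μ^3 - 7μ^2 + 15μ - 9 = (μ - 3)^2(μ - 1), so the eigenvalues are 1, 3, 3.
μ=3: eigenvector (0, 0, 1).
μ=3: eigenvector (3, 1, -3).
μ=1: eigenvector (1, 0, -2).
P = [[0, 3, 1], [0, 1, 0], [1, -3, -2]], D = diag(3, 3, 1), P⁻¹ = [[2, -3, 1], [0, 1, 0], [1, -3, 0]].
C³ = P·diag(27, 27, 1)·P⁻¹ = [[1, 78, 0], [0, 27, 0], [52, -156, 27]].
The requested entry is 27.

27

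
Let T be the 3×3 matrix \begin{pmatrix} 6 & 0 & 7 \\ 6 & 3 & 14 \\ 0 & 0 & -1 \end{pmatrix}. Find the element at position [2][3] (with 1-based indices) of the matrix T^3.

Characteristic polynomial: μ^3 - 8μ^2 + 9μ + 18 = (μ - 6)(μ - 3)(μ + 1), so the eigenvalues are -1, 3, 6.
μ=6: eigenvector (1, 2, 0).
μ=3: eigenvector (0, 1, 0).
μ=-1: eigenvector (-1, -2, 1).
P = [[1, 0, -1], [2, 1, -2], [0, 0, 1]], D = diag(6, 3, -1), P⁻¹ = [[1, 0, 1], [-2, 1, 0], [0, 0, 1]].
T³ = P·diag(216, 27, -1)·P⁻¹ = [[216, 0, 217], [378, 27, 434], [0, 0, -1]].
The requested entry is 434.

434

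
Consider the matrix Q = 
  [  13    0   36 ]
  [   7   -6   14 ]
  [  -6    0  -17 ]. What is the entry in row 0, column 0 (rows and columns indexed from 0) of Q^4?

-1247

Characteristic polynomial: r^3 + 10r^2 + 19r - 30 = (r - 1)(r + 5)(r + 6), so the eigenvalues are -6, -5, 1.
r=-5: eigenvector (-2, 0, 1).
r=-6: eigenvector (0, 1, 0).
r=1: eigenvector (3, 1, -1).
P = [[-2, 0, 3], [0, 1, 1], [1, 0, -1]], D = diag(-5, -6, 1), P⁻¹ = [[1, 0, 3], [-1, 1, -2], [1, 0, 2]].
Q⁴ = P·diag(625, 1296, 1)·P⁻¹ = [[-1247, 0, -3744], [-1295, 1296, -2590], [624, 0, 1873]].
The requested entry is -1247.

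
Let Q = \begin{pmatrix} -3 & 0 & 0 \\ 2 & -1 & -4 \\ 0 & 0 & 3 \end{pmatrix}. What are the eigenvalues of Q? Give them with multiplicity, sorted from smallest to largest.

Characteristic polynomial: p(s) = s^3 + s^2 - 9s - 9 = (s - 3)(s + 1)(s + 3).
Roots (with multiplicity): -3, -1, 3.

-3, -1, 3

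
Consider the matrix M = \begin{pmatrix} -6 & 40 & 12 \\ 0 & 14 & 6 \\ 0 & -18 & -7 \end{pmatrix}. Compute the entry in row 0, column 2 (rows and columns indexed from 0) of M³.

Characteristic polynomial: s^3 - s^2 - 32s + 60 = (s - 5)(s - 2)(s + 6), so the eigenvalues are -6, 2, 5.
s=-6: eigenvector (1, 0, 0).
s=2: eigenvector (2, 1, -2).
s=5: eigenvector (4, 2, -3).
P = [[1, 2, 4], [0, 1, 2], [0, -2, -3]], D = diag(-6, 2, 5), P⁻¹ = [[1, -2, 0], [0, -3, -2], [0, 2, 1]].
M³ = P·diag(-216, 8, 125)·P⁻¹ = [[-216, 1384, 468], [0, 476, 234], [0, -702, -343]].
The requested entry is 468.

468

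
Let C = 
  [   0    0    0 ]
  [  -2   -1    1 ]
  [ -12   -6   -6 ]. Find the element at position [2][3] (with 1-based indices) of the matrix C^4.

-175

Characteristic polynomial: λ^3 + 7λ^2 + 12λ = λ(λ + 3)(λ + 4), so the eigenvalues are -4, -3, 0.
λ=0: eigenvector (1, -2, 0).
λ=-3: eigenvector (0, 1, -2).
λ=-4: eigenvector (0, -1, 3).
P = [[1, 0, 0], [-2, 1, -1], [0, -2, 3]], D = diag(0, -3, -4), P⁻¹ = [[1, 0, 0], [6, 3, 1], [4, 2, 1]].
C⁴ = P·diag(0, 81, 256)·P⁻¹ = [[0, 0, 0], [-538, -269, -175], [2100, 1050, 606]].
The requested entry is -175.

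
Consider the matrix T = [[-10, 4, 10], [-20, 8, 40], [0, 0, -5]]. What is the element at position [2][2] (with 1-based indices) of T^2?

Characteristic polynomial: r^3 + 7r^2 + 10r = r(r + 2)(r + 5), so the eigenvalues are -5, -2, 0.
r=-5: eigenvector (2, 0, 1).
r=0: eigenvector (2, 5, 0).
r=-2: eigenvector (1, 2, 0).
P = [[2, 2, 1], [0, 5, 2], [1, 0, 0]], D = diag(-5, 0, -2), P⁻¹ = [[0, 0, 1], [-2, 1, 4], [5, -2, -10]].
T² = P·diag(25, 0, 4)·P⁻¹ = [[20, -8, 10], [40, -16, -80], [0, 0, 25]].
The requested entry is -16.

-16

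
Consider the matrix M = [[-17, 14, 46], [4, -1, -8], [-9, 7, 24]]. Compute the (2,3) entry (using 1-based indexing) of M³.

-8

Characteristic polynomial: r^3 - 6r^2 - r + 6 = (r - 6)(r - 1)(r + 1), so the eigenvalues are -1, 1, 6.
r=6: eigenvector (2, 0, 1).
r=-1: eigenvector (-2, 1, -1).
r=1: eigenvector (1, -2, 1).
P = [[2, -2, 1], [0, 1, -2], [1, -1, 1]], D = diag(6, -1, 1), P⁻¹ = [[-1, 1, 3], [-2, 1, 4], [-1, 0, 2]].
M³ = P·diag(216, -1, 1)·P⁻¹ = [[-437, 434, 1306], [4, -1, -8], [-219, 217, 654]].
The requested entry is -8.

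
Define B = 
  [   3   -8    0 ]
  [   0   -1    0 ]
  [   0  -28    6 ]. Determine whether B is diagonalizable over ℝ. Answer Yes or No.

Characteristic polynomial: p(s) = s^3 - 8s^2 + 9s + 18 = (s - 6)(s - 3)(s + 1).
All 3 eigenvalues are distinct, so B is diagonalizable.

Yes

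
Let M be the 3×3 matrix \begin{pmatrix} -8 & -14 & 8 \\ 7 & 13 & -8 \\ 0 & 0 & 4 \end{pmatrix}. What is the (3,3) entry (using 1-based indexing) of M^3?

64

Characteristic polynomial: μ^3 - 9μ^2 + 14μ + 24 = (μ - 6)(μ - 4)(μ + 1), so the eigenvalues are -1, 4, 6.
μ=6: eigenvector (1, -1, 0).
μ=-1: eigenvector (2, -1, 0).
μ=4: eigenvector (-4, 4, 1).
P = [[1, 2, -4], [-1, -1, 4], [0, 0, 1]], D = diag(6, -1, 4), P⁻¹ = [[-1, -2, 4], [1, 1, 0], [0, 0, 1]].
M³ = P·diag(216, -1, 64)·P⁻¹ = [[-218, -434, 608], [217, 433, -608], [0, 0, 64]].
The requested entry is 64.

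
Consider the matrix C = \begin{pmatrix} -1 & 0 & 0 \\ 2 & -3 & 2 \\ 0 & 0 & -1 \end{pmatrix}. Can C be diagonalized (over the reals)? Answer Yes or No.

Characteristic polynomial: p(t) = t^3 + 5t^2 + 7t + 3 = (t + 1)^2(t + 3).
t = -1 has algebraic multiplicity 2; rank(C + 1I) = 1, so geometric multiplicity = 2.
Every eigenvalue has geometric = algebraic multiplicity, so C is diagonalizable.

Yes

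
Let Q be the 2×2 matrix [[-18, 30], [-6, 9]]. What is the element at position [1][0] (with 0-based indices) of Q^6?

91854

Characteristic polynomial: λ^2 + 9λ + 18 = (λ + 3)(λ + 6), so the eigenvalues are -6, -3.
λ=-3: eigenvector (2, 1).
λ=-6: eigenvector (-5, -2).
P = [[2, -5], [1, -2]], D = diag(-3, -6), P⁻¹ = [[-2, 5], [-1, 2]].
Q⁶ = P·diag(729, 46656)·P⁻¹ = [[230364, -459270], [91854, -182979]].
The requested entry is 91854.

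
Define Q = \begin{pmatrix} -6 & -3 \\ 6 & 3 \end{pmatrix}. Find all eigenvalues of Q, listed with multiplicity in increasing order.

-3, 0

Characteristic polynomial: p(μ) = μ^2 + 3μ = μ(μ + 3).
Roots (with multiplicity): -3, 0.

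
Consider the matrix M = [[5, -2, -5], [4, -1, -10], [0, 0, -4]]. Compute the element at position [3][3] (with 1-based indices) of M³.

-64

Characteristic polynomial: λ^3 - 13λ + 12 = (λ - 3)(λ - 1)(λ + 4), so the eigenvalues are -4, 1, 3.
λ=3: eigenvector (1, 1, 0).
λ=-4: eigenvector (1, 2, 1).
λ=1: eigenvector (1, 2, 0).
P = [[1, 1, 1], [1, 2, 2], [0, 1, 0]], D = diag(3, -4, 1), P⁻¹ = [[2, -1, 0], [0, 0, 1], [-1, 1, -1]].
M³ = P·diag(27, -64, 1)·P⁻¹ = [[53, -26, -65], [52, -25, -130], [0, 0, -64]].
The requested entry is -64.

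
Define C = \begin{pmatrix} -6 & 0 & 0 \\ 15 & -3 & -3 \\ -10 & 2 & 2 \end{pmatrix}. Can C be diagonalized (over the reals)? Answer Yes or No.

Characteristic polynomial: p(r) = r^3 + 7r^2 + 6r = r(r + 1)(r + 6).
All 3 eigenvalues are distinct, so C is diagonalizable.

Yes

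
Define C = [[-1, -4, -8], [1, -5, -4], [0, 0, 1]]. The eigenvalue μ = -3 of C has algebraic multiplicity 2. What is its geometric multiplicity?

C + 3I = [[2, -4, -8], [1, -2, -4], [0, 0, 4]].
This matrix has rank 2, so its null space has dimension 3 − 2 = 1.

1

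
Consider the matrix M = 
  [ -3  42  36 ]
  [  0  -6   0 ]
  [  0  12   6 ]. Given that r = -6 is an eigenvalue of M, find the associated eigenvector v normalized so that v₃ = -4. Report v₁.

M + 6I = [[3, 42, 36], [0, 0, 0], [0, 12, 12]].
Solving (M + 6I)v = 0 gives the eigenspace spanned by (-8, 4, -4).
With v₃ = -4, v = (-8, 4, -4), so v₁ = -8.

-8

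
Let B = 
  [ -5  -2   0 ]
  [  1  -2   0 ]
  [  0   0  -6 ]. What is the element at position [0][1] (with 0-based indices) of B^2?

Characteristic polynomial: μ^3 + 13μ^2 + 54μ + 72 = (μ + 3)(μ + 4)(μ + 6), so the eigenvalues are -6, -4, -3.
μ=-4: eigenvector (2, -1, 0).
μ=-6: eigenvector (0, 0, 1).
μ=-3: eigenvector (-1, 1, 0).
P = [[2, 0, -1], [-1, 0, 1], [0, 1, 0]], D = diag(-4, -6, -3), P⁻¹ = [[1, 1, 0], [0, 0, 1], [1, 2, 0]].
B² = P·diag(16, 36, 9)·P⁻¹ = [[23, 14, 0], [-7, 2, 0], [0, 0, 36]].
The requested entry is 14.

14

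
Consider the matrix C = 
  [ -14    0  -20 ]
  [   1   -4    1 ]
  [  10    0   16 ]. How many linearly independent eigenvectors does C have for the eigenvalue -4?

C + 4I = [[-10, 0, -20], [1, 0, 1], [10, 0, 20]].
This matrix has rank 2, so its null space has dimension 3 − 2 = 1.

1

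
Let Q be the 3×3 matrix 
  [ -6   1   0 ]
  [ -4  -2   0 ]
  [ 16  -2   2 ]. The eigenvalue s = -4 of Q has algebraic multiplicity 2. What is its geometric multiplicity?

Q + 4I = [[-2, 1, 0], [-4, 2, 0], [16, -2, 6]].
This matrix has rank 2, so its null space has dimension 3 − 2 = 1.

1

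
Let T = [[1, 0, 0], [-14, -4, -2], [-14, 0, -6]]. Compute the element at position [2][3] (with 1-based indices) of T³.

Characteristic polynomial: s^3 + 9s^2 + 14s - 24 = (s - 1)(s + 4)(s + 6), so the eigenvalues are -6, -4, 1.
s=1: eigenvector (1, -2, -2).
s=-6: eigenvector (0, 1, 1).
s=-4: eigenvector (0, -1, 0).
P = [[1, 0, 0], [-2, 1, -1], [-2, 1, 0]], D = diag(1, -6, -4), P⁻¹ = [[1, 0, 0], [2, 0, 1], [0, -1, 1]].
T³ = P·diag(1, -216, -64)·P⁻¹ = [[1, 0, 0], [-434, -64, -152], [-434, 0, -216]].
The requested entry is -152.

-152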